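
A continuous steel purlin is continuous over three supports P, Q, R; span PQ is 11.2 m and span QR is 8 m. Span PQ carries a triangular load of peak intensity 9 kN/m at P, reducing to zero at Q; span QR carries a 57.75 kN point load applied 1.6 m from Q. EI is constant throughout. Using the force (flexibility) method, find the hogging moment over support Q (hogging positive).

M_Q = 66.14 kN·m

Release continuity at Q by inserting a hinge; the redundant is the internal moment M_Q. The primary structure is two simply-supported spans PQ and QR.
Discontinuity in slope at Q on the released structure — sum the simple-span end rotations:
  span PQ: triangular load, peak 9: 7w₀L³/(360EI) = 245.9/EI
  span QR: point load 57.75 at a = 1.6: Pab(L + b)/(6LEI) = 177.4/EI
  relative rotation θ_0 = (245.9 + 177.4)/EI = 423.3/EI
A unit hogging moment at Q produces rotation L₁/(3EI) + L₂/(3EI) = 6.4/EI.
Compatibility: M_Q·(L₁+L₂)/(3EI) = θ_0, giving M_Q = 66.14 kN·m (hogging).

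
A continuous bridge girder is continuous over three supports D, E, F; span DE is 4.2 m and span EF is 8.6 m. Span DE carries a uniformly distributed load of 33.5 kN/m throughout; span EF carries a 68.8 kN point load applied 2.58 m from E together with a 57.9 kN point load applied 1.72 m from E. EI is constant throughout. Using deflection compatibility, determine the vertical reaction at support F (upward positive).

R_F = 15.55 kN

Insert a hinge at E; M_E is the redundant, and each span becomes simply supported.
Discontinuity in slope at E on the released structure — sum the simple-span end rotations:
  span DE: UDL 33.5: wL³/(24EI) = 103.4/EI
  span EF: point load 68.8 at a = 2.58: Pab(L + b)/(6LEI) = 302.8/EI
  span EF: point load 57.9 at a = 1.72: Pab(L + b)/(6LEI) = 205.5/EI
  relative rotation θ_0 = (103.4 + 508.3)/EI = 611.7/EI
A unit hogging moment at E produces rotation L₁/(3EI) + L₂/(3EI) = 4.267/EI.
Slope continuity at E: θ_0 = M_E·4.267/EI, so M_E = 611.7/4.267 = 143.4 kN·m (hogging).
Span EF, ΣM about F: R_E^{EF}·8.6 = 812.5 + 143.4, so R_E^{EF} = 111.2 kN and R_F = 126.7 − 111.2 = 15.55 kN.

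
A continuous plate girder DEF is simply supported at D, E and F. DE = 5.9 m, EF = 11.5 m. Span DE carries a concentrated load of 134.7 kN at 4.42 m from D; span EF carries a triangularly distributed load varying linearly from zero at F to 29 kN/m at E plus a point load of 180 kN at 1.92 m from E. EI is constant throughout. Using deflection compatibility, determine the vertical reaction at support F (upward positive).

Take M_E as the redundant. Released structure: two simple spans DE and EF with a hinge at E.
End slopes at the hinge E, treating each span as simply supported:
  span DE: point load 134.7 at a = 4.42: Pab(L + a)/(6LEI) = 256.9/EI
  span EF: triangular load, peak 29: w₀L³/(45EI) = 980.1/EI
  span EF: point load 180 at a = 1.92: Pab(L + b)/(6LEI) = 1011/EI
  relative rotation θ_0 = (256.9 + 1992)/EI = 2248/EI
A unit hogging moment at E produces rotation L₁/(3EI) + L₂/(3EI) = 5.8/EI.
Slope continuity at E: θ_0 = M_E·5.8/EI, so M_E = 2248/5.8 = 387.7 kN·m (hogging).
Span EF, ΣM about F: R_E^{EF}·11.5 = 3003 + 387.7, so R_E^{EF} = 294.8 kN and R_F = 346.8 − 294.8 = 51.93 kN.

R_F = 51.93 kN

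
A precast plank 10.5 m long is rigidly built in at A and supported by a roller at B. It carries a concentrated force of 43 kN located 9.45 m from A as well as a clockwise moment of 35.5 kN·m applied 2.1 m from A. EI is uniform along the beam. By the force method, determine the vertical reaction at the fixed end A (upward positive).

R_A = 4.603 kN

Choose R_B as the redundant. The primary structure is the cantilever fixed at A.
Primary-structure tip deflection at B by superposition:
  point load 43 at a = 9.45: Pa²(3L − a)/(6EI) = 14112/EI
  clockwise couple 35.5 at a = 2.1: M₀a(2L − a)/(2EI) = 704.5/EI
  δ_0 = 14817/EI
Flexibility coefficient — unit upward force at B: δ_{BB} = L³/(3EI) = 385.9/EI.
The prop prevents deflection at B: R_B = δ_0/δ_{BB} = 14817/385.9 = 38.4 kN.
Vertical equilibrium: R_A = ΣP − R_B = 43 − 38.4 = 4.603 kN.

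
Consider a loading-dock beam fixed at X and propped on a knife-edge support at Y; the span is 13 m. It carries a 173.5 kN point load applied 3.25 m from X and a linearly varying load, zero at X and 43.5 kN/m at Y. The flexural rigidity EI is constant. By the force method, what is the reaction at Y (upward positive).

R_Y = 170.4 kN

Release the roller at Y. Primary structure: cantilever fixed at X.
Downward deflection at the released point Y due to the loads:
  point load 173.5 at a = 3.25: Pa²(3L − a)/(6EI) = 10919/EI
  triangular load, peak 43.5 at the free end: 11w₀L⁴/(120EI) = 113887/EI
  δ_0 = 124806/EI
Flexibility coefficient — unit upward force at Y: δ_{YY} = L³/(3EI) = 732.3/EI.
Compatibility at Y: δ_0 − R_Y·δ_{YY} = 0, so R_Y = 124806/732.3 = 170.4 kN.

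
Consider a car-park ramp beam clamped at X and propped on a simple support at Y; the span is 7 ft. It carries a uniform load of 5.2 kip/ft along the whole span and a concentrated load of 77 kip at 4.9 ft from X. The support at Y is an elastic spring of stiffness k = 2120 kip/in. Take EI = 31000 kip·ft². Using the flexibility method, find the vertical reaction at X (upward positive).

Choose R_Y as the redundant. The primary structure is the cantilever fixed at X.
Deflection at Y on the released cantilever, summing each load's contribution:
  UDL 5.2: wL⁴/(8EI) = 1561/EI
  point load 77 at a = 4.9: Pa²(3L − a)/(6EI) = 4961/EI
  δ_0 = 6522/EI
Tip deflection under a unit load at Y: L³/(3EI) = 114.3/EI.
With EI = 31000 kip·ft²: δ_0 = 0.21037 ft and δ_{YY} = 0.003688 ft/kip.
Compatibility — the spring shortens by R_Y/k under the reaction it provides: δ_0 − R_Y·δ_{YY} = R_Y/k. With 1/k = 1/(2120×12) ft/kip = 0.000039 ft/kip, R_Y = δ_0 / (δ_{YY} + 1/k) = 0.21037 / (0.003688 + 0.000039) = 56.44 kip.
Vertical equilibrium: R_X = ΣP − R_Y = 113.4 − 56.44 = 56.96 kip.

R_X = 56.96 kip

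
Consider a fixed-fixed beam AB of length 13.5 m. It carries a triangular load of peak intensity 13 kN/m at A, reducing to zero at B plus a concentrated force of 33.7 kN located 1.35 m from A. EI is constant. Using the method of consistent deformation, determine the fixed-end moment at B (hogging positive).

M_B = 83.07 kN·m

Take the two fixed-end moments M_A, M_B as redundants; the released structure is the simple span AB.
On the primary (simply-supported) span, the end slopes from the loading are:
  at A: triangular load, peak 13: w₀L³/(45EI) = 710.8/EI
  at B: triangular load, peak 13: 7w₀L³/(360EI) = 621.9/EI
  at A: point load 33.7 at a = 1.35: Pab(L + b)/(6LEI) = 175/EI
  at B: point load 33.7 at a = 1.35: Pab(L + a)/(6LEI) = 101.3/EI
  θ_A0 = 885.8/EI,  θ_B0 = 723.3/EI
Flexibility coefficients: a unit moment at one end gives L/(3EI) there and L/(6EI) at the far end, so f₁₁ = f₂₂ = 4.5/EI and f₁₂ = f₂₁ = 2.25/EI.
Compatibility — zero rotation at each built-in end:
  4.5 M_A + 2.25 M_B = 885.8
  2.25 M_A + 4.5 M_B = 723.3
Solving the pair gives M_A = 155.3 kN·m and M_B = 83.07 kN·m (hogging).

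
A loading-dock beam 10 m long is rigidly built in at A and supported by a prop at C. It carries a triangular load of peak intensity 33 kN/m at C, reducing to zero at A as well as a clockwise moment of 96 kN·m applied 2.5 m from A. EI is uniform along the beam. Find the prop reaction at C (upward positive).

Remove the prop at C; the released (primary) structure is a cantilever built in at A.
Downward deflection at the released point C due to the loads:
  triangular load, peak 33 at the free end: 11w₀L⁴/(120EI) = 30250/EI
  clockwise couple 96 at a = 2.5: M₀a(2L − a)/(2EI) = 2100/EI
  δ_0 = 32350/EI
Flexibility coefficient — unit upward force at C: δ_{CC} = L³/(3EI) = 333.3/EI.
Compatibility at C: δ_0 − R_C·δ_{CC} = 0, so R_C = 32350/333.3 = 97.05 kN.

R_C = 97.05 kN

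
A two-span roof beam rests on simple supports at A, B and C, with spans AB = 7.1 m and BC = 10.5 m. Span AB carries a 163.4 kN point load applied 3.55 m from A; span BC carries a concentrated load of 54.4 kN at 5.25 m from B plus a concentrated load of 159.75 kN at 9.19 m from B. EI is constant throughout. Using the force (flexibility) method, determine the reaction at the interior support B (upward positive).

Release continuity at B by inserting a hinge; the redundant is the internal moment M_B. The primary structure is two simply-supported spans AB and BC.
End slopes at the hinge B, treating each span as simply supported:
  span AB: point load 163.4 at a = 3.55: Pab(L + a)/(6LEI) = 514.8/EI
  span BC: point load 54.4 at a = 5.25: Pab(L + b)/(6LEI) = 374.9/EI
  span BC: point load 159.75 at a = 9.19: Pab(L + b)/(6LEI) = 360.5/EI
  relative rotation θ_0 = (514.8 + 735.4)/EI = 1250/EI
A unit hogging moment at B produces rotation L₁/(3EI) + L₂/(3EI) = 5.867/EI.
Slope continuity at B: θ_0 = M_B·5.867/EI, so M_B = 1250/5.867 = 213.1 kN·m (hogging).
Span AB, ΣM about A with M_B applied at B: R_B^{AB}·7.1 = 580.1 + 213.1, so R_B^{AB} = 111.7 kN and R_A = 163.4 − 111.7 = 51.69 kN.
Span BC, ΣM about C: R_B^{BC}·10.5 = 494.9 + 213.1, so R_B^{BC} = 67.43 kN and R_C = 214.2 − 67.43 = 146.7 kN.
R_B = 111.7 + 67.43 = 179.1 kN.

R_B = 179.1 kN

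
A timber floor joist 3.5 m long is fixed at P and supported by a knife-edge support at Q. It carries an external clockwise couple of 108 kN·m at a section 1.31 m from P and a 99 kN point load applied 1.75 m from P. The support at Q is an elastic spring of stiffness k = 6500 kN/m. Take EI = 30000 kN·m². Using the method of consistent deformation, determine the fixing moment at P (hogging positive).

M_P = 124.9 kN·m

Take the reaction at Q as the redundant and release it; the primary structure is a cantilever fixed at P.
Downward deflection at the released point Q due to the loads:
  clockwise couple 108 at a = 1.31: M₀a(2L − a)/(2EI) = 402.5/EI
  point load 99 at a = 1.75: Pa²(3L − a)/(6EI) = 442.1/EI
  δ_0 = 844.7/EI
Flexibility coefficient — unit upward force at Q: δ_{QQ} = L³/(3EI) = 14.29/EI.
With EI = 30000 kN·m²: δ_0 = 0.028155 m and δ_{QQ} = 0.000476 m/kN.
Compatibility — the spring shortens by R_Q/k under the reaction it provides: δ_0 − R_Q·δ_{QQ} = R_Q/k. With 1/k = 0.000154 m/kN, R_Q = δ_0 / (δ_{QQ} + 1/k) = 0.028155 / (0.000476 + 0.000154) = 44.67 kN.
Moment equilibrium about P: M_P = Σ(load moments about P) − R_Q·L = 281.2 − 44.67×3.5 = 124.9 kN·m.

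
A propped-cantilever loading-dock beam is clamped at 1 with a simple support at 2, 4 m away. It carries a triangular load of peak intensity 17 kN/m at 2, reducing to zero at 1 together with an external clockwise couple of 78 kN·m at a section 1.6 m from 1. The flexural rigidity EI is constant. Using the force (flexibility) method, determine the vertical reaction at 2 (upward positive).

Remove the prop at 2; the released (primary) structure is a cantilever built in at 1.
Deflection at 2 on the released cantilever, summing each load's contribution:
  triangular load, peak 17 at the free end: 11w₀L⁴/(120EI) = 398.9/EI
  clockwise couple 78 at a = 1.6: M₀a(2L − a)/(2EI) = 399.4/EI
  δ_0 = 798.3/EI
Tip deflection under a unit load at 2: L³/(3EI) = 21.33/EI.
The prop prevents deflection at 2: R_2 = δ_0/δ_{22} = 798.3/21.33 = 37.42 kN.

R_2 = 37.42 kN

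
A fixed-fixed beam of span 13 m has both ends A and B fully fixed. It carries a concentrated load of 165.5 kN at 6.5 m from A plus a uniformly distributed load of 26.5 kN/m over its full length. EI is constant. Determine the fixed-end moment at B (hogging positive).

M_B = 642.1 kN·m

Release both end moments; the primary structure is a simply-supported span AB with redundants M_A and M_B.
Simple-span end rotations at A and B under the given loads:
  at A: point load 165.5 at a = 6.5: Pab(L + b)/(6LEI) = 1748/EI
  at B: point load 165.5 at a = 6.5: Pab(L + a)/(6LEI) = 1748/EI
  at A: UDL 26.5: wL³/(24EI) = 2426/EI
  at B: UDL 26.5: wL³/(24EI) = 2426/EI
  θ_A0 = 4174/EI,  θ_B0 = 4174/EI
Flexibility coefficients: a unit moment at one end gives L/(3EI) there and L/(6EI) at the far end, so f₁₁ = f₂₂ = 4.333/EI and f₁₂ = f₂₁ = 2.167/EI.
Compatibility — zero rotation at each built-in end:
  4.333 M_A + 2.167 M_B = 4174
  2.167 M_A + 4.333 M_B = 4174
Solving the pair gives M_A = 642.1 kN·m and M_B = 642.1 kN·m (hogging).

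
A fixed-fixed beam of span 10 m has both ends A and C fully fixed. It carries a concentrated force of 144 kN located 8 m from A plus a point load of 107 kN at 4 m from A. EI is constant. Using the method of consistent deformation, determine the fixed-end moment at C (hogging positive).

Take the two fixed-end moments M_A, M_C as redundants; the released structure is the simple span AC.
On the primary (simply-supported) span, the end slopes from the loading are:
  at A: point load 144 at a = 8: Pab(L + b)/(6LEI) = 460.8/EI
  at C: point load 144 at a = 8: Pab(L + a)/(6LEI) = 691.2/EI
  at A: point load 107 at a = 4: Pab(L + b)/(6LEI) = 684.8/EI
  at C: point load 107 at a = 4: Pab(L + a)/(6LEI) = 599.2/EI
  θ_A0 = 1146/EI,  θ_C0 = 1290/EI
Flexibility coefficients: a unit moment at one end gives L/(3EI) there and L/(6EI) at the far end, so f₁₁ = f₂₂ = 3.333/EI and f₁₂ = f₂₁ = 1.667/EI.
Compatibility — zero rotation at each built-in end:
  3.333 M_A + 1.667 M_C = 1146
  1.667 M_A + 3.333 M_C = 1290
Solving the pair gives M_A = 200.2 kN·m and M_C = 287 kN·m (hogging).

M_C = 287 kN·m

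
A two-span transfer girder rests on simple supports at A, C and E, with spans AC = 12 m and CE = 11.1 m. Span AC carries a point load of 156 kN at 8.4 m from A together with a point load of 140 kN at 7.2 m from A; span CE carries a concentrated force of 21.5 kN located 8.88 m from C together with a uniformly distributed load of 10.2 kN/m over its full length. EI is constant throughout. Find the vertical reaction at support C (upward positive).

R_C = 328.3 kN

Take M_C as the redundant. Released structure: two simple spans AC and CE with a hinge at C.
End slopes at the hinge C, treating each span as simply supported:
  span AC: point load 156 at a = 8.4: Pab(L + a)/(6LEI) = 1337/EI
  span AC: point load 140 at a = 7.2: Pab(L + a)/(6LEI) = 1290/EI
  span CE: point load 21.5 at a = 8.88: Pab(L + b)/(6LEI) = 84.77/EI
  span CE: UDL 10.2: wL³/(24EI) = 581.2/EI
  relative rotation θ_0 = (2627 + 666)/EI = 3293/EI
A unit hogging moment at C produces rotation L₁/(3EI) + L₂/(3EI) = 7.7/EI.
Compatibility: M_C·(L₁+L₂)/(3EI) = θ_0, giving M_C = 427.6 kN·m (hogging).
Span AC, ΣM about A with M_C applied at C: R_C^{AC}·12 = 2318 + 427.6, so R_C^{AC} = 228.8 kN and R_A = 296 − 228.8 = 67.16 kN.
Span CE, ΣM about E: R_C^{CE}·11.1 = 676.1 + 427.6, so R_C^{CE} = 99.44 kN and R_E = 134.7 − 99.44 = 35.28 kN.
R_C = 228.8 + 99.44 = 328.3 kN.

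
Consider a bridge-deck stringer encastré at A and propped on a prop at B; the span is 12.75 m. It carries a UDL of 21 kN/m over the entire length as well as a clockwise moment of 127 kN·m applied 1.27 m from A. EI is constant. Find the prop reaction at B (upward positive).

Release the roller at B. Primary structure: cantilever fixed at A.
Deflection at B on the released cantilever, summing each load's contribution:
  UDL 21: wL⁴/(8EI) = 69370/EI
  clockwise couple 127 at a = 1.27: M₀a(2L − a)/(2EI) = 1954/EI
  δ_0 = 71324/EI
Flexibility coefficient — unit upward force at B: δ_{BB} = L³/(3EI) = 690.9/EI.
The prop prevents deflection at B: R_B = δ_0/δ_{BB} = 71324/690.9 = 103.2 kN.

R_B = 103.2 kN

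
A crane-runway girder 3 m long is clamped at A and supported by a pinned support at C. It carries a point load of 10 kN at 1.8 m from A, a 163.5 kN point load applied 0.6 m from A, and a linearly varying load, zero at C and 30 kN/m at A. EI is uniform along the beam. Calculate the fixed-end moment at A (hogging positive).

Choose R_C as the redundant. The primary structure is the cantilever fixed at A.
Primary-structure tip deflection at C by superposition:
  point load 10 at a = 1.8: Pa²(3L − a)/(6EI) = 38.88/EI
  point load 163.5 at a = 0.6: Pa²(3L − a)/(6EI) = 82.4/EI
  triangular load, peak 30 at the fixed end: w₀L⁴/(30EI) = 81/EI
  δ_0 = 202.3/EI
Flexibility coefficient — unit upward force at C: δ_{CC} = L³/(3EI) = 9/EI.
The prop prevents deflection at C: R_C = δ_0/δ_{CC} = 202.3/9 = 22.48 kN.
Moment equilibrium about A: M_A = Σ(load moments about A) − R_C·L = 161.1 − 22.48×3 = 93.67 kN·m.

M_A = 93.67 kN·m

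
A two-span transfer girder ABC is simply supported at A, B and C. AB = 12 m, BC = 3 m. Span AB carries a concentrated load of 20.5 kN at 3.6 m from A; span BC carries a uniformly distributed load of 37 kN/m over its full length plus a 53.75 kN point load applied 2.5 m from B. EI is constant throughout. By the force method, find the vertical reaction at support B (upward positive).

Release continuity at B by inserting a hinge; the redundant is the internal moment M_B. The primary structure is two simply-supported spans AB and BC.
Discontinuity in slope at B on the released structure — sum the simple-span end rotations:
  span AB: point load 20.5 at a = 3.6: Pab(L + a)/(6LEI) = 134.3/EI
  span BC: UDL 37: wL³/(24EI) = 41.62/EI
  span BC: point load 53.75 at a = 2.5: Pab(L + b)/(6LEI) = 13.06/EI
  relative rotation θ_0 = (134.3 + 54.69)/EI = 189/EI
A unit hogging moment at B produces rotation L₁/(3EI) + L₂/(3EI) = 5/EI.
Slope continuity at B: θ_0 = M_B·5/EI, so M_B = 189/5 = 37.8 kN·m (hogging).
Span AB, ΣM about A with M_B applied at B: R_B^{AB}·12 = 73.8 + 37.8, so R_B^{AB} = 9.3 kN and R_A = 20.5 − 9.3 = 11.2 kN.
Span BC, ΣM about C: R_B^{BC}·3 = 193.4 + 37.8, so R_B^{BC} = 77.06 kN and R_C = 164.8 − 77.06 = 87.69 kN.
R_B = 9.3 + 77.06 = 86.36 kN.

R_B = 86.36 kN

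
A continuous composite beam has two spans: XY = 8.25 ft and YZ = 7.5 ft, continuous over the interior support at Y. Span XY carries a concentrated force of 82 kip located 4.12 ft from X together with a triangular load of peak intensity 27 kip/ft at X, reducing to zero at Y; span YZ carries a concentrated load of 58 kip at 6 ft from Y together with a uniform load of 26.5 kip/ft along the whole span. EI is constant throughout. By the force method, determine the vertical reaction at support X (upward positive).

Take M_Y as the redundant. Released structure: two simple spans XY and YZ with a hinge at Y.
Rotations at Y on the released spans (each span's end-slope, ×1/EI):
  span XY: point load 82 at a = 4.12: Pab(L + a)/(6LEI) = 348.7/EI
  span XY: triangular load, peak 27: 7w₀L³/(360EI) = 294.8/EI
  span YZ: point load 58 at a = 6: Pab(L + b)/(6LEI) = 104.4/EI
  span YZ: UDL 26.5: wL³/(24EI) = 465.8/EI
  relative rotation θ_0 = (643.5 + 570.2)/EI = 1214/EI
A unit hogging moment at Y produces rotation L₁/(3EI) + L₂/(3EI) = 5.25/EI.
Slope continuity at Y: θ_0 = M_Y·5.25/EI, so M_Y = 1214/5.25 = 231.2 kip·ft (hogging).
Span XY, ΣM about X with M_Y applied at Y: R_Y^{XY}·8.25 = 644.1 + 231.2, so R_Y^{XY} = 106.1 kip and R_X = 193.4 − 106.1 = 87.28 kip.

R_X = 87.28 kip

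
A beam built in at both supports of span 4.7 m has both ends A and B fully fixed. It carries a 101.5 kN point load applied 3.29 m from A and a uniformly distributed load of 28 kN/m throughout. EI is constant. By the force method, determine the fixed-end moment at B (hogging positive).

Release both end moments; the primary structure is a simply-supported span AB with redundants M_A and M_B.
End rotations of the released simple span under the applied load (×1/EI):
  at A: point load 101.5 at a = 3.29: Pab(L + b)/(6LEI) = 102/EI
  at B: point load 101.5 at a = 3.29: Pab(L + a)/(6LEI) = 133.4/EI
  at A: UDL 28: wL³/(24EI) = 121.1/EI
  at B: UDL 28: wL³/(24EI) = 121.1/EI
  θ_A0 = 223.1/EI,  θ_B0 = 254.5/EI
Flexibility coefficients: a unit moment at one end gives L/(3EI) there and L/(6EI) at the far end, so f₁₁ = f₂₂ = 1.567/EI and f₁₂ = f₂₁ = 0.7833/EI.
Compatibility — zero rotation at each built-in end:
  1.567 M_A + 0.7833 M_B = 223.1
  0.7833 M_A + 1.567 M_B = 254.5
Solving the pair gives M_A = 81.6 kN·m and M_B = 121.7 kN·m (hogging).

M_B = 121.7 kN·m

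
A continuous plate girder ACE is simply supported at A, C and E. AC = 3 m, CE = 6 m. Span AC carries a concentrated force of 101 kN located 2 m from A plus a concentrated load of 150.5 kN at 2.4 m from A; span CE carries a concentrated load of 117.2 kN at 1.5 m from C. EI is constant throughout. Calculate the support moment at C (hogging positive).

M_C = 117.3 kN·m

Insert a hinge at C; M_C is the redundant, and each span becomes simply supported.
End slopes at the hinge C, treating each span as simply supported:
  span AC: point load 101 at a = 2: Pab(L + a)/(6LEI) = 56.11/EI
  span AC: point load 150.5 at a = 2.4: Pab(L + a)/(6LEI) = 65.02/EI
  span CE: point load 117.2 at a = 1.5: Pab(L + b)/(6LEI) = 230.7/EI
  relative rotation θ_0 = (121.1 + 230.7)/EI = 351.9/EI
A unit hogging moment at C produces rotation L₁/(3EI) + L₂/(3EI) = 3/EI.
Compatibility: M_C·(L₁+L₂)/(3EI) = θ_0, giving M_C = 117.3 kN·m (hogging).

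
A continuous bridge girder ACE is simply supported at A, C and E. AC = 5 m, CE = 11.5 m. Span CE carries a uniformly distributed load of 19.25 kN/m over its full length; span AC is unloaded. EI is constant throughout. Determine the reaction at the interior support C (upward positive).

R_C = 174.3 kN

Insert a hinge at C; M_C is the redundant, and each span becomes simply supported.
Rotations at C on the released spans (each span's end-slope, ×1/EI):
  span CE: UDL 19.25: wL³/(24EI) = 1220/EI
  relative rotation θ_0 = (0 + 1220)/EI = 1220/EI
A unit hogging moment at C produces rotation L₁/(3EI) + L₂/(3EI) = 5.5/EI.
Compatibility: M_C·(L₁+L₂)/(3EI) = θ_0, giving M_C = 221.8 kN·m (hogging).
Span AC, ΣM about A with M_C applied at C: R_C^{AC}·5 = 0 + 221.8, so R_C^{AC} = 44.36 kN and R_A = 0 − 44.36 = -44.36 kN.
Span CE, ΣM about E: R_C^{CE}·11.5 = 1273 + 221.8, so R_C^{CE} = 130 kN and R_E = 221.4 − 130 = 91.4 kN.
R_C = 44.36 + 130 = 174.3 kN.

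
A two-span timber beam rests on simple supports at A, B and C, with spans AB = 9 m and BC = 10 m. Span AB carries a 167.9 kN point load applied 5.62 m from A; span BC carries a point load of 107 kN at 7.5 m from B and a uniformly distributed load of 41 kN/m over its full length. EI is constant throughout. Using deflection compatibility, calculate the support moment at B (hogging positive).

M_B = 472.1 kN·m

Take M_B as the redundant. Released structure: two simple spans AB and BC with a hinge at B.
Discontinuity in slope at B on the released structure — sum the simple-span end rotations:
  span AB: point load 167.9 at a = 5.62: Pab(L + a)/(6LEI) = 863.5/EI
  span BC: point load 107 at a = 7.5: Pab(L + b)/(6LEI) = 418/EI
  span BC: UDL 41: wL³/(24EI) = 1708/EI
  relative rotation θ_0 = (863.5 + 2126)/EI = 2990/EI
A unit hogging moment at B produces rotation L₁/(3EI) + L₂/(3EI) = 6.333/EI.
Slope continuity at B: θ_0 = M_B·6.333/EI, so M_B = 2990/6.333 = 472.1 kN·m (hogging).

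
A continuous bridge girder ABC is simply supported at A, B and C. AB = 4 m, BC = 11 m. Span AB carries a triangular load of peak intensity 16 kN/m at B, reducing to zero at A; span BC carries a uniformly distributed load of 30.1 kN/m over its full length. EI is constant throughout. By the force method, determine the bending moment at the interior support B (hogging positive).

Release continuity at B by inserting a hinge; the redundant is the internal moment M_B. The primary structure is two simply-supported spans AB and BC.
End slopes at the hinge B, treating each span as simply supported:
  span AB: triangular load, peak 16: w₀L³/(45EI) = 22.76/EI
  span BC: UDL 30.1: wL³/(24EI) = 1669/EI
  relative rotation θ_0 = (22.76 + 1669)/EI = 1692/EI
A unit hogging moment at B produces rotation L₁/(3EI) + L₂/(3EI) = 5/EI.
Slope continuity at B: θ_0 = M_B·5/EI, so M_B = 1692/5 = 338.4 kN·m (hogging).

M_B = 338.4 kN·m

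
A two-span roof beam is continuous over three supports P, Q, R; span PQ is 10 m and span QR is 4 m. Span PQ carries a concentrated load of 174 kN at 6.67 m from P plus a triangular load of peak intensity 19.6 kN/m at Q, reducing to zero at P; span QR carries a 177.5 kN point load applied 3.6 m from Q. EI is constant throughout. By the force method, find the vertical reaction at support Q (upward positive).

Take M_Q as the redundant. Released structure: two simple spans PQ and QR with a hinge at Q.
Rotations at Q on the released spans (each span's end-slope, ×1/EI):
  span PQ: point load 174 at a = 6.67: Pab(L + a)/(6LEI) = 1074/EI
  span PQ: triangular load, peak 19.6: w₀L³/(45EI) = 435.6/EI
  span QR: point load 177.5 at a = 3.6: Pab(L + b)/(6LEI) = 46.86/EI
  relative rotation θ_0 = (1509 + 46.86)/EI = 1556/EI
A unit hogging moment at Q produces rotation L₁/(3EI) + L₂/(3EI) = 4.667/EI.
Slope continuity at Q: θ_0 = M_Q·4.667/EI, so M_Q = 1556/4.667 = 333.5 kN·m (hogging).
Span PQ, ΣM about P with M_Q applied at Q: R_Q^{PQ}·10 = 1814 + 333.5, so R_Q^{PQ} = 214.7 kN and R_P = 272 − 214.7 = 57.26 kN.
Span QR, ΣM about R: R_Q^{QR}·4 = 71 + 333.5, so R_Q^{QR} = 101.1 kN and R_R = 177.5 − 101.1 = 76.38 kN.
R_Q = 214.7 + 101.1 = 315.9 kN.

R_Q = 315.9 kN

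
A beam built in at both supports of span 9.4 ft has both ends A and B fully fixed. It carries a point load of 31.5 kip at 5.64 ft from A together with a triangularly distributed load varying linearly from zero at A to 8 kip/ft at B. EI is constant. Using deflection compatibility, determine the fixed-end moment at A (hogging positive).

M_A = 51.99 kip·ft

Release both end moments; the primary structure is a simply-supported span AB with redundants M_A and M_B.
End rotations of the released simple span under the applied load (×1/EI):
  at A: point load 31.5 at a = 5.64: Pab(L + b)/(6LEI) = 155.9/EI
  at B: point load 31.5 at a = 5.64: Pab(L + a)/(6LEI) = 178.1/EI
  at A: triangular load, peak 8: 7w₀L³/(360EI) = 129.2/EI
  at B: triangular load, peak 8: w₀L³/(45EI) = 147.7/EI
  θ_A0 = 285.1/EI,  θ_B0 = 325.8/EI
Flexibility coefficients: a unit moment at one end gives L/(3EI) there and L/(6EI) at the far end, so f₁₁ = f₂₂ = 3.133/EI and f₁₂ = f₂₁ = 1.567/EI.
Compatibility — zero rotation at each built-in end:
  3.133 M_A + 1.567 M_B = 285.1
  1.567 M_A + 3.133 M_B = 325.8
Solving the pair gives M_A = 51.99 kip·ft and M_B = 77.98 kip·ft (hogging).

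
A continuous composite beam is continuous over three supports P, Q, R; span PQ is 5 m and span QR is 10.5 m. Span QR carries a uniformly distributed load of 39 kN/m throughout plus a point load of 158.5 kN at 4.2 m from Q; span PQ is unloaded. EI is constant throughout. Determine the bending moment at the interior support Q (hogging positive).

M_Q = 580.6 kN·m

Release continuity at Q by inserting a hinge; the redundant is the internal moment M_Q. The primary structure is two simply-supported spans PQ and QR.
Rotations at Q on the released spans (each span's end-slope, ×1/EI):
  span QR: UDL 39: wL³/(24EI) = 1881/EI
  span QR: point load 158.5 at a = 4.2: Pab(L + b)/(6LEI) = 1118/EI
  relative rotation θ_0 = (0 + 3000)/EI = 3000/EI
A unit hogging moment at Q produces rotation L₁/(3EI) + L₂/(3EI) = 5.167/EI.
Slope continuity at Q: θ_0 = M_Q·5.167/EI, so M_Q = 3000/5.167 = 580.6 kN·m (hogging).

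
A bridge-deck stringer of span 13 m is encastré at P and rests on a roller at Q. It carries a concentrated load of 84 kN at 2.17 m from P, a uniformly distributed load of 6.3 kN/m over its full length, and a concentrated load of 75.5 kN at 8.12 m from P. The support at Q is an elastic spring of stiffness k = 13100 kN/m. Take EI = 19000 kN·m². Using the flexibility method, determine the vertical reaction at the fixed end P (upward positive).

Choose R_Q as the redundant. The primary structure is the cantilever fixed at P.
Primary-structure tip deflection at Q by superposition:
  point load 84 at a = 2.17: Pa²(3L − a)/(6EI) = 2428/EI
  UDL 6.3: wL⁴/(8EI) = 22492/EI
  point load 75.5 at a = 8.12: Pa²(3L − a)/(6EI) = 25620/EI
  δ_0 = 50540/EI
Tip deflection under a unit load at Q: L³/(3EI) = 732.3/EI.
With EI = 19000 kN·m²: δ_0 = 2.66 m and δ_{QQ} = 0.038544 m/kN.
Compatibility — the spring shortens by R_Q/k under the reaction it provides: δ_0 − R_Q·δ_{QQ} = R_Q/k. With 1/k = 0.000076 m/kN, R_Q = δ_0 / (δ_{QQ} + 1/k) = 2.66 / (0.038544 + 0.000076) = 68.88 kN.
Vertical equilibrium: R_P = ΣP − R_Q = 241.4 − 68.88 = 172.5 kN.

R_P = 172.5 kN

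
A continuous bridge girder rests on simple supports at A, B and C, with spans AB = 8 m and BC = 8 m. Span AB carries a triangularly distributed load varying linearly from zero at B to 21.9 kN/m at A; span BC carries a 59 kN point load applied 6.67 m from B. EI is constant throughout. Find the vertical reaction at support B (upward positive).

R_B = 54 kN

Release continuity at B by inserting a hinge; the redundant is the internal moment M_B. The primary structure is two simply-supported spans AB and BC.
End slopes at the hinge B, treating each span as simply supported:
  span AB: triangular load, peak 21.9: 7w₀L³/(360EI) = 218/EI
  span BC: point load 59 at a = 6.67: Pab(L + b)/(6LEI) = 101.7/EI
  relative rotation θ_0 = (218 + 101.7)/EI = 319.8/EI
A unit hogging moment at B produces rotation L₁/(3EI) + L₂/(3EI) = 5.333/EI.
Slope continuity at B: θ_0 = M_B·5.333/EI, so M_B = 319.8/5.333 = 59.96 kN·m (hogging).
Span AB, ΣM about A with M_B applied at B: R_B^{AB}·8 = 233.6 + 59.96, so R_B^{AB} = 36.69 kN and R_A = 87.6 − 36.69 = 50.91 kN.
Span BC, ΣM about C: R_B^{BC}·8 = 78.47 + 59.96, so R_B^{BC} = 17.3 kN and R_C = 59 − 17.3 = 41.7 kN.
R_B = 36.69 + 17.3 = 54 kN.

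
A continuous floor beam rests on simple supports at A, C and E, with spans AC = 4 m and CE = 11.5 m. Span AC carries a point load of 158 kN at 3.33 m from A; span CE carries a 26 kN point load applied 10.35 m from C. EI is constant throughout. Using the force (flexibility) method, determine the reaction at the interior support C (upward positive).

Insert a hinge at C; M_C is the redundant, and each span becomes simply supported.
End slopes at the hinge C, treating each span as simply supported:
  span AC: point load 158 at a = 3.33: Pab(L + a)/(6LEI) = 107.7/EI
  span CE: point load 26 at a = 10.35: Pab(L + b)/(6LEI) = 56.74/EI
  relative rotation θ_0 = (107.7 + 56.74)/EI = 164.4/EI
A unit hogging moment at C produces rotation L₁/(3EI) + L₂/(3EI) = 5.167/EI.
Compatibility: M_C·(L₁+L₂)/(3EI) = θ_0, giving M_C = 31.82 kN·m (hogging).
Span AC, ΣM about A with M_C applied at C: R_C^{AC}·4 = 526.1 + 31.82, so R_C^{AC} = 139.5 kN and R_A = 158 − 139.5 = 18.51 kN.
Span CE, ΣM about E: R_C^{CE}·11.5 = 29.9 + 31.82, so R_C^{CE} = 5.367 kN and R_E = 26 − 5.367 = 20.63 kN.
R_C = 139.5 + 5.367 = 144.9 kN.

R_C = 144.9 kN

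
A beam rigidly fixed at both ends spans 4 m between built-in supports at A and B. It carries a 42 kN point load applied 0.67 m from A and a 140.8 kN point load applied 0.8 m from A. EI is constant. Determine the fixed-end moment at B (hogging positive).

M_B = 21.95 kN·m

Release both end moments; the primary structure is a simply-supported span AB with redundants M_A and M_B.
End rotations of the released simple span under the applied load (×1/EI):
  at A: point load 42 at a = 0.67: Pab(L + b)/(6LEI) = 28.62/EI
  at B: point load 42 at a = 0.67: Pab(L + a)/(6LEI) = 18.23/EI
  at A: point load 140.8 at a = 0.8: Pab(L + b)/(6LEI) = 108.1/EI
  at B: point load 140.8 at a = 0.8: Pab(L + a)/(6LEI) = 72.09/EI
  θ_A0 = 136.8/EI,  θ_B0 = 90.32/EI
Flexibility coefficients: a unit moment at one end gives L/(3EI) there and L/(6EI) at the far end, so f₁₁ = f₂₂ = 1.333/EI and f₁₂ = f₂₁ = 0.6667/EI.
Compatibility — zero rotation at each built-in end:
  1.333 M_A + 0.6667 M_B = 136.8
  0.6667 M_A + 1.333 M_B = 90.32
Solving the pair gives M_A = 91.59 kN·m and M_B = 21.95 kN·m (hogging).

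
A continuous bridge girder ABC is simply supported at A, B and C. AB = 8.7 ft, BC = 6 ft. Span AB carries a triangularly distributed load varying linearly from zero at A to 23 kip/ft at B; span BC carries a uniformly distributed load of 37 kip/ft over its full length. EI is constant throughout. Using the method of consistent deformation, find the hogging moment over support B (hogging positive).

Take M_B as the redundant. Released structure: two simple spans AB and BC with a hinge at B.
Discontinuity in slope at B on the released structure — sum the simple-span end rotations:
  span AB: triangular load, peak 23: w₀L³/(45EI) = 336.6/EI
  span BC: UDL 37: wL³/(24EI) = 333/EI
  relative rotation θ_0 = (336.6 + 333)/EI = 669.6/EI
A unit hogging moment at B produces rotation L₁/(3EI) + L₂/(3EI) = 4.9/EI.
Compatibility: M_B·(L₁+L₂)/(3EI) = θ_0, giving M_B = 136.6 kip·ft (hogging).

M_B = 136.6 kip·ft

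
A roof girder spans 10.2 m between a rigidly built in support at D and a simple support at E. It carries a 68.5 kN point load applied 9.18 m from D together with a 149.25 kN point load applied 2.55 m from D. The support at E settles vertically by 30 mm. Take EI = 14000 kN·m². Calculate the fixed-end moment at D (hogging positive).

M_D = 296.5 kN·m

Choose R_E as the redundant. The primary structure is the cantilever fixed at D.
Free-end deflection of the primary structure under the applied loading (downward +):
  point load 68.5 at a = 9.18: Pa²(3L − a)/(6EI) = 20608/EI
  point load 149.25 at a = 2.55: Pa²(3L − a)/(6EI) = 4537/EI
  δ_0 = 25145/EI
Tip deflection under a unit load at E: L³/(3EI) = 353.7/EI.
With EI = 14000 kN·m²: δ_0 = 1.7961 m and δ_{EE} = 0.025267 m/kN.
Compatibility — the beam at E must follow the support down by 0.03 m: δ_0 − R_E·δ_{EE} = 0.03, so R_E = (1.7961 − 0.03)/0.025267 = 69.9 kN.
Moment equilibrium about D: M_D = Σ(load moments about D) − R_E·L = 1009 − 69.9×10.2 = 296.5 kN·m.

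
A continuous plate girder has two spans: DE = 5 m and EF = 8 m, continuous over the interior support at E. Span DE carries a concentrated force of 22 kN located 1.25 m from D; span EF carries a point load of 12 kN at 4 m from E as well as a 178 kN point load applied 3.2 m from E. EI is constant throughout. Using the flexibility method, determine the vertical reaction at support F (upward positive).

R_F = 54.16 kN

Release continuity at E by inserting a hinge; the redundant is the internal moment M_E. The primary structure is two simply-supported spans DE and EF.
Rotations at E on the released spans (each span's end-slope, ×1/EI):
  span DE: point load 22 at a = 1.25: Pab(L + a)/(6LEI) = 21.48/EI
  span EF: point load 12 at a = 4: Pab(L + b)/(6LEI) = 48/EI
  span EF: point load 178 at a = 3.2: Pab(L + b)/(6LEI) = 729.1/EI
  relative rotation θ_0 = (21.48 + 777.1)/EI = 798.6/EI
A unit hogging moment at E produces rotation L₁/(3EI) + L₂/(3EI) = 4.333/EI.
Slope continuity at E: θ_0 = M_E·4.333/EI, so M_E = 798.6/4.333 = 184.3 kN·m (hogging).
Span EF, ΣM about F: R_E^{EF}·8 = 902.4 + 184.3, so R_E^{EF} = 135.8 kN and R_F = 190 − 135.8 = 54.16 kN.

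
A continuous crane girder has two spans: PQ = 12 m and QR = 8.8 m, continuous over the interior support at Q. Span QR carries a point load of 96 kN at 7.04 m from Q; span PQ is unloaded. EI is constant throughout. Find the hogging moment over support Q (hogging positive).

Release continuity at Q by inserting a hinge; the redundant is the internal moment M_Q. The primary structure is two simply-supported spans PQ and QR.
Rotations at Q on the released spans (each span's end-slope, ×1/EI):
  span QR: point load 96 at a = 7.04: Pab(L + b)/(6LEI) = 237.9/EI
  relative rotation θ_0 = (0 + 237.9)/EI = 237.9/EI
A unit hogging moment at Q produces rotation L₁/(3EI) + L₂/(3EI) = 6.933/EI.
Compatibility: M_Q·(L₁+L₂)/(3EI) = θ_0, giving M_Q = 34.31 kN·m (hogging).

M_Q = 34.31 kN·m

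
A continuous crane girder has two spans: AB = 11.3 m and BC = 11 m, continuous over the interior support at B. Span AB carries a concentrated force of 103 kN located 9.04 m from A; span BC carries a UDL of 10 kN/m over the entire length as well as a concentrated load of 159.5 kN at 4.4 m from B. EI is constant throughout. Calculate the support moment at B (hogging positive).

Insert a hinge at B; M_B is the redundant, and each span becomes simply supported.
Discontinuity in slope at B on the released structure — sum the simple-span end rotations:
  span AB: point load 103 at a = 9.04: Pab(L + a)/(6LEI) = 631.3/EI
  span BC: UDL 10: wL³/(24EI) = 554.6/EI
  span BC: point load 159.5 at a = 4.4: Pab(L + b)/(6LEI) = 1235/EI
  relative rotation θ_0 = (631.3 + 1790)/EI = 2421/EI
A unit hogging moment at B produces rotation L₁/(3EI) + L₂/(3EI) = 7.433/EI.
Slope continuity at B: θ_0 = M_B·7.433/EI, so M_B = 2421/7.433 = 325.7 kN·m (hogging).

M_B = 325.7 kN·m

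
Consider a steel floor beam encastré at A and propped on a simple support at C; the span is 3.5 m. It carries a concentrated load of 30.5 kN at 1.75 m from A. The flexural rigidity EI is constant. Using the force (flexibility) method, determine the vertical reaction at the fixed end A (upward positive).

R_A = 20.97 kN

Choose R_C as the redundant. The primary structure is the cantilever fixed at A.
Downward deflection at the released point C due to the loads:
  point load 30.5 at a = 1.75: Pa²(3L − a)/(6EI) = 136.2/EI
Flexibility coefficient — unit upward force at C: δ_{CC} = L³/(3EI) = 14.29/EI.
Compatibility at C: δ_0 − R_C·δ_{CC} = 0, so R_C = 136.2/14.29 = 9.531 kN.
Vertical equilibrium: R_A = ΣP − R_C = 30.5 − 9.531 = 20.97 kN.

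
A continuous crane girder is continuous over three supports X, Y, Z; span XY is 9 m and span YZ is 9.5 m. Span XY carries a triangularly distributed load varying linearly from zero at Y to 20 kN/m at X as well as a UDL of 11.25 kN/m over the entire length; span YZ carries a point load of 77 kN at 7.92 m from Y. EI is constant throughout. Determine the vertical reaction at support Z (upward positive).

Insert a hinge at Y; M_Y is the redundant, and each span becomes simply supported.
Rotations at Y on the released spans (each span's end-slope, ×1/EI):
  span XY: triangular load, peak 20: 7w₀L³/(360EI) = 283.5/EI
  span XY: UDL 11.25: wL³/(24EI) = 341.7/EI
  span YZ: point load 77 at a = 7.92: Pab(L + b)/(6LEI) = 187.3/EI
  relative rotation θ_0 = (625.2 + 187.3)/EI = 812.5/EI
A unit hogging moment at Y produces rotation L₁/(3EI) + L₂/(3EI) = 6.167/EI.
Compatibility: M_Y·(L₁+L₂)/(3EI) = θ_0, giving M_Y = 131.8 kN·m (hogging).
Span YZ, ΣM about Z: R_Y^{YZ}·9.5 = 121.7 + 131.8, so R_Y^{YZ} = 26.68 kN and R_Z = 77 − 26.68 = 50.32 kN.

R_Z = 50.32 kN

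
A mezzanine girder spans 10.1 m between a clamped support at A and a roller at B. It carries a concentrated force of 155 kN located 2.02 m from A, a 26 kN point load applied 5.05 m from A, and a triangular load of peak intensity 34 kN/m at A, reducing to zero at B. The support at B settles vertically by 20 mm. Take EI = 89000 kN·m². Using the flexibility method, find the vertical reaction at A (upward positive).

R_A = 306.7 kN

Take the reaction at B as the redundant and release it; the primary structure is a cantilever fixed at A.
Deflection at B on the released cantilever, summing each load's contribution:
  point load 155 at a = 2.02: Pa²(3L − a)/(6EI) = 2981/EI
  point load 26 at a = 5.05: Pa²(3L − a)/(6EI) = 2790/EI
  triangular load, peak 34 at the fixed end: w₀L⁴/(30EI) = 11794/EI
  δ_0 = 17565/EI
Flexibility coefficient — unit upward force at B: δ_{BB} = L³/(3EI) = 343.4/EI.
With EI = 89000 kN·m²: δ_0 = 0.19736 m and δ_{BB} = 0.003859 m/kN.
Compatibility — the beam at B must follow the support down by 0.02 m: δ_0 − R_B·δ_{BB} = 0.02, so R_B = (0.19736 − 0.02)/0.003859 = 45.96 kN.
Vertical equilibrium: R_A = ΣP − R_B = 352.7 − 45.96 = 306.7 kN.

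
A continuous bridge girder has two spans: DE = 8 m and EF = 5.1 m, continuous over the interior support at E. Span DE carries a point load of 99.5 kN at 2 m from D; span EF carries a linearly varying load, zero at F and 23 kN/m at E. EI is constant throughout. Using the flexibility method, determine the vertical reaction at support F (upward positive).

Release continuity at E by inserting a hinge; the redundant is the internal moment M_E. The primary structure is two simply-supported spans DE and EF.
Discontinuity in slope at E on the released structure — sum the simple-span end rotations:
  span DE: point load 99.5 at a = 2: Pab(L + a)/(6LEI) = 248.8/EI
  span EF: triangular load, peak 23: w₀L³/(45EI) = 67.8/EI
  relative rotation θ_0 = (248.8 + 67.8)/EI = 316.5/EI
A unit hogging moment at E produces rotation L₁/(3EI) + L₂/(3EI) = 4.367/EI.
Compatibility: M_E·(L₁+L₂)/(3EI) = θ_0, giving M_E = 72.49 kN·m (hogging).
Span EF, ΣM about F: R_E^{EF}·5.1 = 199.4 + 72.49, so R_E^{EF} = 53.31 kN and R_F = 58.65 − 53.31 = 5.336 kN.

R_F = 5.336 kN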